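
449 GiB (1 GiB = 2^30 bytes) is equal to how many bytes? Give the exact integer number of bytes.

482,110,078,976 bytes

449 × 1,073,741,824 = 482,110,078,976 bytes  (1 GiB = 2^30 bytes)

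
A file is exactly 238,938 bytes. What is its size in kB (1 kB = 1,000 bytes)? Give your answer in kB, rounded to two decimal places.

238,938 bytes given.
1 kB = 1,000 bytes
238,938 / 1,000 = 238.94 kB

238.94 kB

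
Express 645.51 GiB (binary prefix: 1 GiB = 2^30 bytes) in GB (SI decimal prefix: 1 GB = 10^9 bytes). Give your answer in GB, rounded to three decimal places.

693.111 GB

645.51 GiB = 645.51 × 2^30 bytes = 693,111,084,810.24 bytes
1 GB = 10^9 bytes = 1,000,000,000 bytes
693,111,084,810.24 / 1,000,000,000 = 693.111 GB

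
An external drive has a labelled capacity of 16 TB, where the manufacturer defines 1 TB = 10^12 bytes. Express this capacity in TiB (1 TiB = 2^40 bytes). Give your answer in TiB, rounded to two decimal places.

16 TB = 16 × 10^12 bytes = 16,000,000,000,000 bytes
1 TiB = 1,099,511,627,776 bytes
16,000,000,000,000 / 1,099,511,627,776 = 14.55 TiB

14.55 TiB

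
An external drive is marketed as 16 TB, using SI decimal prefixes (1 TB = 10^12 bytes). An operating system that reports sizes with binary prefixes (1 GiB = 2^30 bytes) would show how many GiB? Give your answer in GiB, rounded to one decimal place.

16 TB = 16 × 10^12 bytes = 16,000,000,000,000 bytes
1 GiB = 1,073,741,824 bytes
16,000,000,000,000 / 1,073,741,824 = 14,901.2 GiB

14,901.2 GiB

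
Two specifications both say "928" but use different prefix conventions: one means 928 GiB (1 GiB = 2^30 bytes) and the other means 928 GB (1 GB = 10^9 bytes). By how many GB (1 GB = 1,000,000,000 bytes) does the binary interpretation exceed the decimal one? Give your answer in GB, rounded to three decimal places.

68.432 GB

928 GiB = 928 × 1,073,741,824 = 996,432,412,672 bytes
928 GB = 928 × 1,000,000,000 = 928,000,000,000 bytes
difference = 68,432,412,672 bytes
68,432,412,672 / 1,000,000,000 = 68.432 GB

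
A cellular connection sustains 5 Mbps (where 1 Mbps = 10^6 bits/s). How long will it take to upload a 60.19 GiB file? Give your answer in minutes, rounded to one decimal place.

60.19 GiB = 64,628,520,386.56 bytes = 517,028,163,092.48 bits
5 Mbps = 5,000,000 bits/s
time = 517,028,163,092.48 / 5,000,000 = 103,405.63 s
103,405.63 s / 60 = 1,723.4 minutes

1,723.4 minutes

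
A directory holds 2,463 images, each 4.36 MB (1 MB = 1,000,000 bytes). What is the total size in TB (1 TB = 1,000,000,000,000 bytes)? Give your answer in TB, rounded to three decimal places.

Total = 2,463 × 4.36 MB = 10738.68 MB
= 10738.68 × 1,000,000 bytes = 10,738,680,000 bytes
1 TB = 1,000,000,000,000 bytes
10,738,680,000 / 1,000,000,000,000 = 0.011 TB

0.011 TB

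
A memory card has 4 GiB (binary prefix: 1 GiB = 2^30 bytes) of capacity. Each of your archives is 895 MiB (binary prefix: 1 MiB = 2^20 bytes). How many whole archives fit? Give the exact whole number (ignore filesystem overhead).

4

Capacity: 4 GiB = 4,294,967,296 bytes
Per item: 895 MiB = 938,475,520 bytes
⌊4,294,967,296 / 938,475,520⌋ = 4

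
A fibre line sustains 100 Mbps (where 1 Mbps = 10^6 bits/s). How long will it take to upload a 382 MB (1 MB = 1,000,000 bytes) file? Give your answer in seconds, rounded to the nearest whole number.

382 MB = 382,000,000 bytes = 3,056,000,000 bits
100 Mbps = 100,000,000 bits/s
time = 3,056,000,000 / 100,000,000 = 31 s

31 seconds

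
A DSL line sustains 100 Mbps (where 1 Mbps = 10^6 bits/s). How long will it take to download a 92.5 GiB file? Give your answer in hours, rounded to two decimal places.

92.5 GiB = 99,321,118,720 bytes = 794,568,949,760 bits
100 Mbps = 100,000,000 bits/s
time = 794,568,949,760 / 100,000,000 = 7,945.6895 s
7,945.6895 s / 3600 = 2.21 hours

2.21 hours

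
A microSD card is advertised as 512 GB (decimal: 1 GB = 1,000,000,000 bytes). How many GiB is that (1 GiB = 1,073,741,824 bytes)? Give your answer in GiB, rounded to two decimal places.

512 GB = 512 × 10^9 bytes = 512,000,000,000 bytes
1 GiB = 1,073,741,824 bytes
512,000,000,000 / 1,073,741,824 = 476.84 GiB

476.84 GiB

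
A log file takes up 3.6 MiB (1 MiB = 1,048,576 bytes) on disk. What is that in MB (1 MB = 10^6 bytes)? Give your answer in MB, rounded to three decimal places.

3.775 MB

3.6 MiB = 3.6 × 2^20 bytes = 3,774,873.6 bytes
1 MB = 1,000,000 bytes
3,774,873.6 / 1,000,000 = 3.775 MB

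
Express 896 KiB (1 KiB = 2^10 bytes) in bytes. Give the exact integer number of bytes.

896 × 1,024 = 917,504 bytes

917,504 bytes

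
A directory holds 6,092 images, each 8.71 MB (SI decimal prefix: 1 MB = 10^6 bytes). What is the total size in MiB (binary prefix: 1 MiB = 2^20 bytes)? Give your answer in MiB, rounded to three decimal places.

50,603.218 MiB

Total = 6,092 × 8.71 MB = 53061.32 MB
= 53061.32 × 1,000,000 bytes = 53,061,320,000 bytes
1 MiB = 1,048,576 bytes
53,061,320,000 / 1,048,576 = 50,603.218 MiB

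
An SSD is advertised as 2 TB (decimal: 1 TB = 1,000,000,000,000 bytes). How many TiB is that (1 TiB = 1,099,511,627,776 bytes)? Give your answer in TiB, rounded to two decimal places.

2 TB × 1,000,000,000,000 bytes/TB = 2,000,000,000,000 bytes
1 TiB = 2^40 bytes = 1,099,511,627,776 bytes
2,000,000,000,000 / 1,099,511,627,776 = 1.82 TiB

1.82 TiB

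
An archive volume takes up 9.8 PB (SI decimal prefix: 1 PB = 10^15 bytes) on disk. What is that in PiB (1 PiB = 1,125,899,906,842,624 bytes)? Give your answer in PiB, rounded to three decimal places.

9.8 PB × 1,000,000,000,000,000 bytes/PB = 9,800,000,000,000,000 bytes
1 PiB = 1,125,899,906,842,624 bytes
9,800,000,000,000,000 / 1,125,899,906,842,624 = 8.704 PiB

8.704 PiB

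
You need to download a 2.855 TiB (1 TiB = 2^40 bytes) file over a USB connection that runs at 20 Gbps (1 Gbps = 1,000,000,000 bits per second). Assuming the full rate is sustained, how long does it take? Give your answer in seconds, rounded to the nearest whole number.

1,256 seconds

2.855 TiB = 3,139,105,697,300.48 bytes = 25,112,845,578,403.84 bits
20 Gbps = 20,000,000,000 bits/s
time = 25,112,845,578,403.84 / 20,000,000,000 = 1,256 s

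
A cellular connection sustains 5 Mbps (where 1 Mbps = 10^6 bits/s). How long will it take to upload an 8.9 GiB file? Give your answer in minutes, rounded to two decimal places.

8.9 GiB = 9,556,302,233.6 bytes = 76,450,417,868.8 bits
5 Mbps = 5,000,000 bits/s
time = 76,450,417,868.8 / 5,000,000 = 15,290.084 s
15,290.084 s / 60 = 254.83 minutes

254.83 minutes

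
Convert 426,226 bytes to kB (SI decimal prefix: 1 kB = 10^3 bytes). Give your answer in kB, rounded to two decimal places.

426.23 kB

426,226 bytes given.
1 kB = 10^3 bytes = 1,000 bytes
426,226 / 1,000 = 426.23 kB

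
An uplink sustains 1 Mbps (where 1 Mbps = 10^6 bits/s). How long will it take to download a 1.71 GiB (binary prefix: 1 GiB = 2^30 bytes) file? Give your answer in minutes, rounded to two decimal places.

1.71 GiB = 1,836,098,519.04 bytes = 14,688,788,152.32 bits
1 Mbps = 1,000,000 bits/s
time = 14,688,788,152.32 / 1,000,000 = 14,688.788 s
14,688.788 s / 60 = 244.81 minutes

244.81 minutes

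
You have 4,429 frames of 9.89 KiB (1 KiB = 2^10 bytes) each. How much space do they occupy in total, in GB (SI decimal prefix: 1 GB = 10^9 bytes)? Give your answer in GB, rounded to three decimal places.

Total = 4,429 × 9.89 KiB = 43802.81 KiB
= 43802.81 × 1,024 bytes = 44,854,077.44 bytes
1 GB = 1,000,000,000 bytes
44,854,077.44 / 1,000,000,000 = 0.045 GB

0.045 GB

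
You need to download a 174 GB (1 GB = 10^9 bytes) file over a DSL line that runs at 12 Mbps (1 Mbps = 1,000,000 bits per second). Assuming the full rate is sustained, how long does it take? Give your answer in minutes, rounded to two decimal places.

1,933.33 minutes

174 GB = 174,000,000,000 bytes = 1,392,000,000,000 bits
12 Mbps = 12,000,000 bits/s
time = 1,392,000,000,000 / 12,000,000 = 116,000.000 s
116,000.000 s / 60 = 1,933.33 minutes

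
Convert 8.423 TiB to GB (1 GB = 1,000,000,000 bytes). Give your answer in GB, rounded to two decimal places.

9,261.19 GB

8.423 TiB = 8.423 × 2^40 bytes = 9,261,186,440,757.248 bytes
1 GB = 10^9 bytes = 1,000,000,000 bytes
9,261,186,440,757.248 / 1,000,000,000 = 9,261.19 GB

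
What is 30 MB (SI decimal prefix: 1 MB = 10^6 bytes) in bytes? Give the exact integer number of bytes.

30,000,000 bytes

30 × 1,000,000 = 30,000,000 bytes  (1 MB = 10^6 bytes)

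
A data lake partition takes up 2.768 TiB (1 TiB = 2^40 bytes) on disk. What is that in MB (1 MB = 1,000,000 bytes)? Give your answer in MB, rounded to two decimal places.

3,043,448.19 MB

2.768 TiB × 1,099,511,627,776 bytes/TiB = 3,043,448,185,683.968 bytes
1 MB = 1,000,000 bytes
3,043,448,185,683.968 / 1,000,000 = 3,043,448.19 MB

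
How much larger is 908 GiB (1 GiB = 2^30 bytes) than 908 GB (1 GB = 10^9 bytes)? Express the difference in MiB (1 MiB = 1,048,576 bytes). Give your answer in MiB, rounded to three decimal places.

908 GiB = 908 × 1,073,741,824 = 974,957,576,192 bytes
908 GB = 908 × 1,000,000,000 = 908,000,000,000 bytes
difference = 66,957,576,192 bytes
66,957,576,192 / 1,048,576 = 63,855.721 MiB

63,855.721 MiB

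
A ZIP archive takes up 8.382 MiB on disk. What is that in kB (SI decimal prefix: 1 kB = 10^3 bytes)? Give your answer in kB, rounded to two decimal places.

8.382 MiB × 1,048,576 bytes/MiB = 8,789,164.032 bytes
1 kB = 10^3 bytes = 1,000 bytes
8,789,164.032 / 1,000 = 8,789.16 kB

8,789.16 kB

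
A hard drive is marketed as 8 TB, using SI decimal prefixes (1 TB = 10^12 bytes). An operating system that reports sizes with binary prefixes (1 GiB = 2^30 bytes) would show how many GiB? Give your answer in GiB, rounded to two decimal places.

8 TB × 1,000,000,000,000 bytes/TB = 8,000,000,000,000 bytes
1 GiB = 1,073,741,824 bytes
8,000,000,000,000 / 1,073,741,824 = 7,450.58 GiB

7,450.58 GiB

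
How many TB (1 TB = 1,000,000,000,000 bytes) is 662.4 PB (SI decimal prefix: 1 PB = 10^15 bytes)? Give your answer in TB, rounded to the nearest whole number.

662.4 PB × 1,000,000,000,000,000 bytes/PB = 662,400,000,000,000,000 bytes
1 TB = 10^12 bytes = 1,000,000,000,000 bytes
662,400,000,000,000,000 / 1,000,000,000,000 = 662,400 TB

662,400 TB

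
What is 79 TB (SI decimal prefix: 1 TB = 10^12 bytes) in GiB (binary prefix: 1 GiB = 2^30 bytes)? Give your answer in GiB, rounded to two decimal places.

73,574.48 GiB

79 TB = 79 × 10^12 bytes = 79,000,000,000,000 bytes
1 GiB = 1,073,741,824 bytes
79,000,000,000,000 / 1,073,741,824 = 73,574.48 GiB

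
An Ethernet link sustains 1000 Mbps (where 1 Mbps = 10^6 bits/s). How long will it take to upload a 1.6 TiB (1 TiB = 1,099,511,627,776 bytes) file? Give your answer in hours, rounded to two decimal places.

1.6 TiB = 1,759,218,604,441.6 bytes = 14,073,748,835,532.8 bits
1000 Mbps = 1,000,000,000 bits/s
time = 14,073,748,835,532.8 / 1,000,000,000 = 14,073.7488 s
14,073.7488 s / 3600 = 3.91 hours

3.91 hours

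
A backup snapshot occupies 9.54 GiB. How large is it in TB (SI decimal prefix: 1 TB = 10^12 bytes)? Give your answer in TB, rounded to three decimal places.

0.010 TB

9.54 GiB = 9.54 × 2^30 bytes = 10,243,497,000.96 bytes
1 TB = 10^12 bytes = 1,000,000,000,000 bytes
10,243,497,000.96 / 1,000,000,000,000 = 0.010 TB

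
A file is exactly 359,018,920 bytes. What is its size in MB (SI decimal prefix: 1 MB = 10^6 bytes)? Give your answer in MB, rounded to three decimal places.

359,018,920 bytes given.
1 MB = 1,000,000 bytes
359,018,920 / 1,000,000 = 359.019 MB

359.019 MB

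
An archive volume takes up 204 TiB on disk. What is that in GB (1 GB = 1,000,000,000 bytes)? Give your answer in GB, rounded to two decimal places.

204 TiB × 1,099,511,627,776 bytes/TiB = 224,300,372,066,304 bytes
1 GB = 1,000,000,000 bytes
224,300,372,066,304 / 1,000,000,000 = 224,300.37 GB

224,300.37 GB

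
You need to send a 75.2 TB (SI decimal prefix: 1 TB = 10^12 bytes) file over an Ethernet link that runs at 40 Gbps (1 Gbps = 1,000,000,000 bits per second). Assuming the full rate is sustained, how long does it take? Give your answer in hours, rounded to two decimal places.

75.2 TB = 75,200,000,000,000 bytes = 601,600,000,000,000 bits
40 Gbps = 40,000,000,000 bits/s
time = 601,600,000,000,000 / 40,000,000,000 = 15,040.0000 s
15,040.0000 s / 3600 = 4.18 hours

4.18 hours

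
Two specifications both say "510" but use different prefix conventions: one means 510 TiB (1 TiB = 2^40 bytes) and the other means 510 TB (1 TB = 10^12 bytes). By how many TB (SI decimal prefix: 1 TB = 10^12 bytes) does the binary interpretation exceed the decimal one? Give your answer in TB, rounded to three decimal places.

50.751 TB

510 TiB = 510 × 1,099,511,627,776 = 560,750,930,165,760 bytes
510 TB = 510 × 1,000,000,000,000 = 510,000,000,000,000 bytes
difference = 50,750,930,165,760 bytes
50,750,930,165,760 / 1,000,000,000,000 = 50.751 TB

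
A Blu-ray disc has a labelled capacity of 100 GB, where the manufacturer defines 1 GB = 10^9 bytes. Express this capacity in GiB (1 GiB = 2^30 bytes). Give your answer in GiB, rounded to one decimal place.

93.1 GiB

100 GB = 100 × 10^9 bytes = 100,000,000,000 bytes
1 GiB = 1,073,741,824 bytes
100,000,000,000 / 1,073,741,824 = 93.1 GiB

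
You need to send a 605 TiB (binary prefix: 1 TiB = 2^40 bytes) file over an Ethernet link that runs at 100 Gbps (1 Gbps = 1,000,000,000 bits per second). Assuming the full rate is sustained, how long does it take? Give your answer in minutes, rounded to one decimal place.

605 TiB = 665,204,534,804,480 bytes = 5,321,636,278,435,840 bits
100 Gbps = 100,000,000,000 bits/s
time = 5,321,636,278,435,840 / 100,000,000,000 = 53,216.36 s
53,216.36 s / 60 = 886.9 minutes

886.9 minutes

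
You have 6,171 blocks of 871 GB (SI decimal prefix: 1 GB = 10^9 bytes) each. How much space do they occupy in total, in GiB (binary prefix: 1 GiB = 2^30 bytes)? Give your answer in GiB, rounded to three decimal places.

Total = 6,171 × 871 GB = 5,374,941 GB
= 5,374,941 × 1,000,000,000 bytes = 5,374,941,000,000,000 bytes
1 GiB = 1,073,741,824 bytes
5,374,941,000,000,000 / 1,073,741,824 = 5,005,803.891 GiB

5,005,803.891 GiB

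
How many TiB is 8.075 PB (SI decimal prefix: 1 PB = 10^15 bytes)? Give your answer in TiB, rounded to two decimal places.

7,344.17 TiB

8.075 PB = 8.075 × 10^15 bytes = 8,075,000,000,000,000 bytes
1 TiB = 1,099,511,627,776 bytes
8,075,000,000,000,000 / 1,099,511,627,776 = 7,344.17 TiB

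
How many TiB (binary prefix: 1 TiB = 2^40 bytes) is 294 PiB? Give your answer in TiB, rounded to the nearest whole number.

294 PiB × 1,125,899,906,842,624 bytes/PiB = 331,014,572,611,731,456 bytes
1 TiB = 2^40 bytes = 1,099,511,627,776 bytes
331,014,572,611,731,456 / 1,099,511,627,776 = 301,056 TiB

301,056 TiB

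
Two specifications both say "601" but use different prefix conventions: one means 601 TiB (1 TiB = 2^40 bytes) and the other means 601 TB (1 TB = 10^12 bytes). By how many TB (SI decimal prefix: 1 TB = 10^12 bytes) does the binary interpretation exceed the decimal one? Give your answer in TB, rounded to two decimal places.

59.81 TB

601 TiB = 601 × 1,099,511,627,776 = 660,806,488,293,376 bytes
601 TB = 601 × 1,000,000,000,000 = 601,000,000,000,000 bytes
difference = 59,806,488,293,376 bytes
59,806,488,293,376 / 1,000,000,000,000 = 59.81 TB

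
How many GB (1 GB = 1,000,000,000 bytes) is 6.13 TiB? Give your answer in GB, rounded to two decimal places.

6.13 TiB × 1,099,511,627,776 bytes/TiB = 6,740,006,278,266.88 bytes
1 GB = 1,000,000,000 bytes
6,740,006,278,266.88 / 1,000,000,000 = 6,740.01 GB

6,740.01 GB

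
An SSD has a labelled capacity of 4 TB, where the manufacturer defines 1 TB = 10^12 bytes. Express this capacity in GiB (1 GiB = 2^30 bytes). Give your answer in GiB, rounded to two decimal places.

3,725.29 GiB

4 TB × 1,000,000,000,000 bytes/TB = 4,000,000,000,000 bytes
1 GiB = 2^30 bytes = 1,073,741,824 bytes
4,000,000,000,000 / 1,073,741,824 = 3,725.29 GiB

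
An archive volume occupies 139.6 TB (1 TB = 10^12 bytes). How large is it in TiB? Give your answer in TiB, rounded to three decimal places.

126.965 TiB

139.6 TB = 139.6 × 10^12 bytes = 139,600,000,000,000 bytes
1 TiB = 1,099,511,627,776 bytes
139,600,000,000,000 / 1,099,511,627,776 = 126.965 TiB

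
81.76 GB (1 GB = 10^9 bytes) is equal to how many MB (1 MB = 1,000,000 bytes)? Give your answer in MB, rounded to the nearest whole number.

81.76 GB × 1,000,000,000 bytes/GB = 81,760,000,000 bytes
1 MB = 1,000,000 bytes
81,760,000,000 / 1,000,000 = 81,760 MB

81,760 MB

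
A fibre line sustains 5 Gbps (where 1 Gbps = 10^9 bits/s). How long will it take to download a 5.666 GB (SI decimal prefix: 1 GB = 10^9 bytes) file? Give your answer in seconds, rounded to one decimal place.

9.1 seconds

5.666 GB = 5,666,000,000 bytes = 45,328,000,000 bits
5 Gbps = 5,000,000,000 bits/s
time = 45,328,000,000 / 5,000,000,000 = 9.1 s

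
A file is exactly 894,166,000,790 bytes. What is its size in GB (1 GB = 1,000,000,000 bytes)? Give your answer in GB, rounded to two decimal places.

894.17 GB

894,166,000,790 bytes given.
1 GB = 10^9 bytes = 1,000,000,000 bytes
894,166,000,790 / 1,000,000,000 = 894.17 GB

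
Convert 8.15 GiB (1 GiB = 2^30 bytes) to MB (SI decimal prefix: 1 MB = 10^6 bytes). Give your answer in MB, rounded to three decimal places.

8.15 GiB = 8.15 × 2^30 bytes = 8,750,995,865.6 bytes
1 MB = 10^6 bytes = 1,000,000 bytes
8,750,995,865.6 / 1,000,000 = 8,750.996 MB

8,750.996 MB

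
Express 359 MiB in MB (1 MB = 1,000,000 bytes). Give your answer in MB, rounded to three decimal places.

376.439 MB

359 MiB × 1,048,576 bytes/MiB = 376,438,784 bytes
1 MB = 10^6 bytes = 1,000,000 bytes
376,438,784 / 1,000,000 = 376.439 MB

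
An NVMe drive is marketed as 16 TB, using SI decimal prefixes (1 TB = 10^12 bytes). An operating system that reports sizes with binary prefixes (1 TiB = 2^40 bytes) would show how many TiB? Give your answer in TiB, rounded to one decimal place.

16 TB = 16 × 10^12 bytes = 16,000,000,000,000 bytes
1 TiB = 2^40 bytes = 1,099,511,627,776 bytes
16,000,000,000,000 / 1,099,511,627,776 = 14.6 TiB

14.6 TiB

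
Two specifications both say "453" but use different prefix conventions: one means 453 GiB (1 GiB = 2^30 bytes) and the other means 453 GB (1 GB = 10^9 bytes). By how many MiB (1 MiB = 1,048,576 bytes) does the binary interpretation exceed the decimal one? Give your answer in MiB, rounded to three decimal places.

31,857.535 MiB

453 GiB = 453 × 1,073,741,824 = 486,405,046,272 bytes
453 GB = 453 × 1,000,000,000 = 453,000,000,000 bytes
difference = 33,405,046,272 bytes
33,405,046,272 / 1,048,576 = 31,857.535 MiB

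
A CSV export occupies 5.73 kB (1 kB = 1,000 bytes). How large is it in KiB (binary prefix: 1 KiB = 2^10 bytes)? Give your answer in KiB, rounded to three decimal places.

5.73 kB = 5.73 × 10^3 bytes = 5,730 bytes
1 KiB = 1,024 bytes
5,730 / 1,024 = 5.596 KiB

5.596 KiB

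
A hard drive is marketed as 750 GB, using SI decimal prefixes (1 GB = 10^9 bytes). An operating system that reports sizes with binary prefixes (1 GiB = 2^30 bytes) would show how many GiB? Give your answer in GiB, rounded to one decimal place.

698.5 GiB

750 GB = 750 × 10^9 bytes = 750,000,000,000 bytes
1 GiB = 1,073,741,824 bytes
750,000,000,000 / 1,073,741,824 = 698.5 GiB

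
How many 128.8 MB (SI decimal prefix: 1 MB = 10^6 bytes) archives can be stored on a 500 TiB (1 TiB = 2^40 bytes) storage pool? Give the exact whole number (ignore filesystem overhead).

Capacity: 500 TiB = 549,755,813,888,000 bytes
Per item: 128.8 MB = 128,800,000 bytes
⌊549,755,813,888,000 / 128,800,000⌋ = 4,268,290

4,268,290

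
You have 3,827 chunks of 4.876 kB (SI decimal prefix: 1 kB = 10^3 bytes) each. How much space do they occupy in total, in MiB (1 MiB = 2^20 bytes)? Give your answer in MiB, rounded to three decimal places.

17.796 MiB

Total = 3,827 × 4.876 kB = 18660.452 kB
= 18660.452 × 1,000 bytes = 18,660,452 bytes
1 MiB = 1,048,576 bytes
18,660,452 / 1,048,576 = 17.796 MiB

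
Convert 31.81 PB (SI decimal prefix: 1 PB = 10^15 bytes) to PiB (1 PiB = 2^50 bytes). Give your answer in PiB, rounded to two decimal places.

28.25 PiB

31.81 PB × 1,000,000,000,000,000 bytes/PB = 31,810,000,000,000,000 bytes
1 PiB = 2^50 bytes = 1,125,899,906,842,624 bytes
31,810,000,000,000,000 / 1,125,899,906,842,624 = 28.25 PiB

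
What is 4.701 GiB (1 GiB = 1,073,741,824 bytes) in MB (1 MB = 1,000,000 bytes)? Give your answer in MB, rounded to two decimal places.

5,047.66 MB

4.701 GiB × 1,073,741,824 bytes/GiB = 5,047,660,314.624 bytes
1 MB = 10^6 bytes = 1,000,000 bytes
5,047,660,314.624 / 1,000,000 = 5,047.66 MB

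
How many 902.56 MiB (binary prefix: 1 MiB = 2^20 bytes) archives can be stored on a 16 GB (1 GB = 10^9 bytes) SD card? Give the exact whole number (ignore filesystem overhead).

16

Capacity: 16 GB = 16,000,000,000 bytes
Per item: 902.56 MiB = 946,402,754.56 bytes
⌊16,000,000,000 / 946,402,754.56⌋ = 16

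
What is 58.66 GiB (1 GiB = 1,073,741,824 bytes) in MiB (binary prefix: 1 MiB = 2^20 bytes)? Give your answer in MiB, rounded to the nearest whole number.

58.66 GiB = 58.66 × 2^30 bytes = 62,985,695,395.84 bytes
1 MiB = 1,048,576 bytes
62,985,695,395.84 / 1,048,576 = 60,068 MiB

60,068 MiB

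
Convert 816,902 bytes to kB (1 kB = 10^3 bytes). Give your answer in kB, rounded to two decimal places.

816.90 kB

816,902 bytes given.
1 kB = 1,000 bytes
816,902 / 1,000 = 816.90 kB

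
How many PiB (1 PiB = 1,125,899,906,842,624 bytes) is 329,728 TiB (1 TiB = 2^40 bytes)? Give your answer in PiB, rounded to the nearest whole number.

329,728 TiB = 329,728 × 2^40 bytes = 362,539,770,003,324,928 bytes
1 PiB = 2^50 bytes = 1,125,899,906,842,624 bytes
362,539,770,003,324,928 / 1,125,899,906,842,624 = 322 PiB

322 PiB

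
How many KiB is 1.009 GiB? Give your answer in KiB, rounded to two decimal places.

1,058,013.18 KiB

1.009 GiB = 1.009 × 2^30 bytes = 1,083,405,500.416 bytes
1 KiB = 2^10 bytes = 1,024 bytes
1,083,405,500.416 / 1,024 = 1,058,013.18 KiB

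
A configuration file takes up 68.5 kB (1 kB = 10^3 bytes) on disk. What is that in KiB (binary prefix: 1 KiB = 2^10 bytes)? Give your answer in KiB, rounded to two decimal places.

66.89 KiB

68.5 kB × 1,000 bytes/kB = 68,500 bytes
1 KiB = 1,024 bytes
68,500 / 1,024 = 66.89 KiB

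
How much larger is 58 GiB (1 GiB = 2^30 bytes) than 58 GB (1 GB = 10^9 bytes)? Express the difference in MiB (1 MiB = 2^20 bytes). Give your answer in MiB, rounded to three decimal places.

58 GiB = 58 × 1,073,741,824 = 62,277,025,792 bytes
58 GB = 58 × 1,000,000,000 = 58,000,000,000 bytes
difference = 4,277,025,792 bytes
4,277,025,792 / 1,048,576 = 4,078.890 MiB

4,078.890 MiB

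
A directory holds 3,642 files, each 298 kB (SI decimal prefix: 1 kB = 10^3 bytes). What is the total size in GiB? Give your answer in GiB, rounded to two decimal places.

1.01 GiB

Total = 3,642 × 298 kB = 1,085,316 kB
= 1,085,316 × 1,000 bytes = 1,085,316,000 bytes
1 GiB = 1,073,741,824 bytes
1,085,316,000 / 1,073,741,824 = 1.01 GiB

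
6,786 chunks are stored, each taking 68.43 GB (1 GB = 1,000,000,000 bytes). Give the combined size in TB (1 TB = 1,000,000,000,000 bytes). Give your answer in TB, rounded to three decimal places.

464.366 TB

Total = 6,786 × 68.43 GB = 464365.98 GB
= 464365.98 × 1,000,000,000 bytes = 464,365,980,000,000 bytes
1 TB = 1,000,000,000,000 bytes
464,365,980,000,000 / 1,000,000,000,000 = 464.366 TB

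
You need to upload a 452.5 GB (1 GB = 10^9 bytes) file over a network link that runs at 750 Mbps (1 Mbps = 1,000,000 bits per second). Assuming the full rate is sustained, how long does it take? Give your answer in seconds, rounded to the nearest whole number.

452.5 GB = 452,500,000,000 bytes = 3,620,000,000,000 bits
750 Mbps = 750,000,000 bits/s
time = 3,620,000,000,000 / 750,000,000 = 4,827 s

4,827 seconds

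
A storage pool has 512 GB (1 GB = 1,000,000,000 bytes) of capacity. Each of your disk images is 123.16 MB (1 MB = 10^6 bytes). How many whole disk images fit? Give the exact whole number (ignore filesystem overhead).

Capacity: 512 GB = 512,000,000,000 bytes
Per item: 123.16 MB = 123,160,000 bytes
⌊512,000,000,000 / 123,160,000⌋ = 4,157

4,157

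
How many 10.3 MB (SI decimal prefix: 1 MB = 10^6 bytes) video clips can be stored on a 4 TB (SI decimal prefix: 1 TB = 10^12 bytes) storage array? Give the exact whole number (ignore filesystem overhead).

Capacity: 4 TB = 4,000,000,000,000 bytes
Per item: 10.3 MB = 10,300,000 bytes
⌊4,000,000,000,000 / 10,300,000⌋ = 388,349

388,349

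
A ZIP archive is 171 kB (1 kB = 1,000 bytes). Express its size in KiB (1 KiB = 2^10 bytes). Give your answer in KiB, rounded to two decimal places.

166.99 KiB

171 kB = 171 × 10^3 bytes = 171,000 bytes
1 KiB = 2^10 bytes = 1,024 bytes
171,000 / 1,024 = 166.99 KiB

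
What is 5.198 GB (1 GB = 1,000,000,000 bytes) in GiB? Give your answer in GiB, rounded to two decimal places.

4.84 GiB

5.198 GB = 5.198 × 10^9 bytes = 5,198,000,000 bytes
1 GiB = 1,073,741,824 bytes
5,198,000,000 / 1,073,741,824 = 4.84 GiB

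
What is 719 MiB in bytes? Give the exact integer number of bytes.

719 × 1,048,576 = 753,926,144 bytes  (1 MiB = 2^20 bytes)

753,926,144 bytes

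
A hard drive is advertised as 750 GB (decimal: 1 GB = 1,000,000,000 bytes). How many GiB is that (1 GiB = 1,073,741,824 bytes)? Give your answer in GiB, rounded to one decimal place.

698.5 GiB

750 GB = 750 × 10^9 bytes = 750,000,000,000 bytes
1 GiB = 1,073,741,824 bytes
750,000,000,000 / 1,073,741,824 = 698.5 GiB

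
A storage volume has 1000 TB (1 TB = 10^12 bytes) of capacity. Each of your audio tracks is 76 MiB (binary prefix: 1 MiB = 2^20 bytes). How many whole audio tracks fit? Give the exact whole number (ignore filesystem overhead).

Capacity: 1000 TB = 1,000,000,000,000,000 bytes
Per item: 76 MiB = 79,691,776 bytes
⌊1,000,000,000,000,000 / 79,691,776⌋ = 12,548,346

12,548,346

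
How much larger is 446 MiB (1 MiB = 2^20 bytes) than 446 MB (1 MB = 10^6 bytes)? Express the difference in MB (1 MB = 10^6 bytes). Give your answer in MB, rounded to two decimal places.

21.66 MB

446 MiB = 446 × 1,048,576 = 467,664,896 bytes
446 MB = 446 × 1,000,000 = 446,000,000 bytes
difference = 21,664,896 bytes
21,664,896 / 1,000,000 = 21.66 MB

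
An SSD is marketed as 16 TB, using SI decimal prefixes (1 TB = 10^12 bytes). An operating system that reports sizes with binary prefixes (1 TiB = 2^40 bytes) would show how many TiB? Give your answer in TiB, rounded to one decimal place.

16 TB = 16 × 10^12 bytes = 16,000,000,000,000 bytes
1 TiB = 1,099,511,627,776 bytes
16,000,000,000,000 / 1,099,511,627,776 = 14.6 TiB

14.6 TiB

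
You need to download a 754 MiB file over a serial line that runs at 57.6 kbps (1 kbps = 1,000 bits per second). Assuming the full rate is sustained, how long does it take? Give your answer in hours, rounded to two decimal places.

754 MiB = 790,626,304 bytes = 6,325,010,432 bits
57.6 kbps = 57,600 bits/s
time = 6,325,010,432 / 57,600 = 109,809.2089 s
109,809.2089 s / 3600 = 30.50 hours

30.50 hours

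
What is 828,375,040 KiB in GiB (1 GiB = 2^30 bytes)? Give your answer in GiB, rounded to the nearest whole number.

790 GiB

828,375,040 KiB × 1,024 bytes/KiB = 848,256,040,960 bytes
1 GiB = 1,073,741,824 bytes
848,256,040,960 / 1,073,741,824 = 790 GiB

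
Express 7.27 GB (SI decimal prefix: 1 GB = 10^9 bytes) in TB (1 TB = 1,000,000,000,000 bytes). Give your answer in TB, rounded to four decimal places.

0.0073 TB

7.27 GB × 1,000,000,000 bytes/GB = 7,270,000,000 bytes
1 TB = 10^12 bytes = 1,000,000,000,000 bytes
7,270,000,000 / 1,000,000,000,000 = 0.0073 TB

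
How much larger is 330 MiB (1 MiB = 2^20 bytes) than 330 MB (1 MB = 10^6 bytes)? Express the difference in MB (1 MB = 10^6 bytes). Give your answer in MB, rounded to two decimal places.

330 MiB = 330 × 1,048,576 = 346,030,080 bytes
330 MB = 330 × 1,000,000 = 330,000,000 bytes
difference = 16,030,080 bytes
16,030,080 / 1,000,000 = 16.03 MB

16.03 MB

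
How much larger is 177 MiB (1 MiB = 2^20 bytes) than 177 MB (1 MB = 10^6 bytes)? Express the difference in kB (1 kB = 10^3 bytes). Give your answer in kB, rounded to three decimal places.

177 MiB = 177 × 1,048,576 = 185,597,952 bytes
177 MB = 177 × 1,000,000 = 177,000,000 bytes
difference = 8,597,952 bytes
8,597,952 / 1,000 = 8,597.952 kB

8,597.952 kB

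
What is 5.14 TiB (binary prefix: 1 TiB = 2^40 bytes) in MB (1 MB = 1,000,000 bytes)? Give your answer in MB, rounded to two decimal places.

5.14 TiB × 1,099,511,627,776 bytes/TiB = 5,651,489,766,768.64 bytes
1 MB = 10^6 bytes = 1,000,000 bytes
5,651,489,766,768.64 / 1,000,000 = 5,651,489.77 MB

5,651,489.77 MB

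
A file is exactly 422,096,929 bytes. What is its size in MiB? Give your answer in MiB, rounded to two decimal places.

422,096,929 bytes given.
1 MiB = 2^20 bytes = 1,048,576 bytes
422,096,929 / 1,048,576 = 402.54 MiB

402.54 MiB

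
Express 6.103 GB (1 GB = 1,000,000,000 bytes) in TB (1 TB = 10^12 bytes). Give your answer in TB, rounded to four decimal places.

0.0061 TB

6.103 GB × 1,000,000,000 bytes/GB = 6,103,000,000 bytes
1 TB = 10^12 bytes = 1,000,000,000,000 bytes
6,103,000,000 / 1,000,000,000,000 = 0.0061 TB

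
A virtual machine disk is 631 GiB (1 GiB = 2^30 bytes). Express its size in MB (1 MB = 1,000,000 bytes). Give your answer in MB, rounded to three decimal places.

631 GiB = 631 × 2^30 bytes = 677,531,090,944 bytes
1 MB = 1,000,000 bytes
677,531,090,944 / 1,000,000 = 677,531.091 MB

677,531.091 MB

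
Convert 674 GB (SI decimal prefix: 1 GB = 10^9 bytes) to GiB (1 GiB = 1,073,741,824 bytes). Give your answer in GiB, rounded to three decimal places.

627.711 GiB

674 GB × 1,000,000,000 bytes/GB = 674,000,000,000 bytes
1 GiB = 1,073,741,824 bytes
674,000,000,000 / 1,073,741,824 = 627.711 GiB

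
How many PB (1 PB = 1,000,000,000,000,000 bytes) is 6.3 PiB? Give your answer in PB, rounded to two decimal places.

6.3 PiB = 6.3 × 2^50 bytes = 7,093,169,413,108,531.2 bytes
1 PB = 10^15 bytes = 1,000,000,000,000,000 bytes
7,093,169,413,108,531.2 / 1,000,000,000,000,000 = 7.09 PB

7.09 PB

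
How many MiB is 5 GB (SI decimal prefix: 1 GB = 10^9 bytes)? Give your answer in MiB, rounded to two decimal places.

5 GB = 5 × 10^9 bytes = 5,000,000,000 bytes
1 MiB = 2^20 bytes = 1,048,576 bytes
5,000,000,000 / 1,048,576 = 4,768.37 MiB

4,768.37 MiB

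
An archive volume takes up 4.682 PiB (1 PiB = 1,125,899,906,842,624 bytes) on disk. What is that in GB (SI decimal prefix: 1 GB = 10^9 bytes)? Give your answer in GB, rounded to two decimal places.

5,271,463.36 GB

4.682 PiB = 4.682 × 2^50 bytes = 5,271,463,363,837,165.568 bytes
1 GB = 10^9 bytes = 1,000,000,000 bytes
5,271,463,363,837,165.568 / 1,000,000,000 = 5,271,463.36 GB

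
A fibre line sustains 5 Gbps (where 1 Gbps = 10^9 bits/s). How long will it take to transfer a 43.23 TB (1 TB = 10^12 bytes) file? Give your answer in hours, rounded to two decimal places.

19.21 hours

43.23 TB = 43,230,000,000,000 bytes = 345,840,000,000,000 bits
5 Gbps = 5,000,000,000 bits/s
time = 345,840,000,000,000 / 5,000,000,000 = 69,168.0000 s
69,168.0000 s / 3600 = 19.21 hours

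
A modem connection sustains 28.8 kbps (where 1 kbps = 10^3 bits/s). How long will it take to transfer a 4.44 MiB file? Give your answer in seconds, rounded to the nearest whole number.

1,293 seconds

4.44 MiB = 4,655,677.44 bytes = 37,245,419.52 bits
28.8 kbps = 28,800 bits/s
time = 37,245,419.52 / 28,800 = 1,293 s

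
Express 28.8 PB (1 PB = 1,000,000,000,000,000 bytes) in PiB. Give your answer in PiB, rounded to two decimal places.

25.58 PiB

28.8 PB = 28.8 × 10^15 bytes = 28,800,000,000,000,000 bytes
1 PiB = 1,125,899,906,842,624 bytes
28,800,000,000,000,000 / 1,125,899,906,842,624 = 25.58 PiB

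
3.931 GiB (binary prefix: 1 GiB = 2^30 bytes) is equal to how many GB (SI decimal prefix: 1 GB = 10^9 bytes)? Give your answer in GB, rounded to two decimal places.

4.22 GB

3.931 GiB × 1,073,741,824 bytes/GiB = 4,220,879,110.144 bytes
1 GB = 10^9 bytes = 1,000,000,000 bytes
4,220,879,110.144 / 1,000,000,000 = 4.22 GB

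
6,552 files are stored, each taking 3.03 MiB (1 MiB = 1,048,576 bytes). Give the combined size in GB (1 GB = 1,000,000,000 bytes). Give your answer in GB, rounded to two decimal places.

20.82 GB

Total = 6,552 × 3.03 MiB = 19852.56 MiB
= 19852.56 × 1,048,576 bytes = 20,816,917,954.56 bytes
1 GB = 1,000,000,000 bytes
20,816,917,954.56 / 1,000,000,000 = 20.82 GB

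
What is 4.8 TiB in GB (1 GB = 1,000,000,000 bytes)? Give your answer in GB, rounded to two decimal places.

4.8 TiB = 4.8 × 2^40 bytes = 5,277,655,813,324.8 bytes
1 GB = 1,000,000,000 bytes
5,277,655,813,324.8 / 1,000,000,000 = 5,277.66 GB

5,277.66 GB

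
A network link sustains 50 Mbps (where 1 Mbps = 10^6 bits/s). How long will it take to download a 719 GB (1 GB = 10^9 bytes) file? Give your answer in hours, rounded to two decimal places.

31.96 hours

719 GB = 719,000,000,000 bytes = 5,752,000,000,000 bits
50 Mbps = 50,000,000 bits/s
time = 5,752,000,000,000 / 50,000,000 = 115,040.0000 s
115,040.0000 s / 3600 = 31.96 hours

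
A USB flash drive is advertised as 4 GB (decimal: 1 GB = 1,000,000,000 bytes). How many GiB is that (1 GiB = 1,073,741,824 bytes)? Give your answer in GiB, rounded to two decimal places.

3.73 GiB

4 GB = 4 × 10^9 bytes = 4,000,000,000 bytes
1 GiB = 1,073,741,824 bytes
4,000,000,000 / 1,073,741,824 = 3.73 GiB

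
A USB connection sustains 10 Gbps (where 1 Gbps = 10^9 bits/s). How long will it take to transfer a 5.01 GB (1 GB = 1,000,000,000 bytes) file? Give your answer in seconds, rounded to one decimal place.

5.01 GB = 5,010,000,000 bytes = 40,080,000,000 bits
10 Gbps = 10,000,000,000 bits/s
time = 40,080,000,000 / 10,000,000,000 = 4.0 s

4.0 seconds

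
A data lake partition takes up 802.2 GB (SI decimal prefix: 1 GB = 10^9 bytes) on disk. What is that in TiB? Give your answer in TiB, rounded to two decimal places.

0.73 TiB

802.2 GB = 802.2 × 10^9 bytes = 802,200,000,000 bytes
1 TiB = 2^40 bytes = 1,099,511,627,776 bytes
802,200,000,000 / 1,099,511,627,776 = 0.73 TiB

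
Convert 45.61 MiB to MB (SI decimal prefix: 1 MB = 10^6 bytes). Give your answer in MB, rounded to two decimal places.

45.61 MiB × 1,048,576 bytes/MiB = 47,825,551.36 bytes
1 MB = 10^6 bytes = 1,000,000 bytes
47,825,551.36 / 1,000,000 = 47.83 MB

47.83 MB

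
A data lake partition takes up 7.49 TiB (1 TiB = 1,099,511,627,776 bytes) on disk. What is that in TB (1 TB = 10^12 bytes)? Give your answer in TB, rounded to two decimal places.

7.49 TiB = 7.49 × 2^40 bytes = 8,235,342,092,042.24 bytes
1 TB = 10^12 bytes = 1,000,000,000,000 bytes
8,235,342,092,042.24 / 1,000,000,000,000 = 8.24 TB

8.24 TB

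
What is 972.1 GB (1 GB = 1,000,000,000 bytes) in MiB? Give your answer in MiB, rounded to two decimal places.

927,066.80 MiB

972.1 GB × 1,000,000,000 bytes/GB = 972,100,000,000 bytes
1 MiB = 1,048,576 bytes
972,100,000,000 / 1,048,576 = 927,066.80 MiB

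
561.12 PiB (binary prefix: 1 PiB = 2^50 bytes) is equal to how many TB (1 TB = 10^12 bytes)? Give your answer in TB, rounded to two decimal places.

561.12 PiB × 1,125,899,906,842,624 bytes/PiB = 631,764,955,727,533,178.88 bytes
1 TB = 1,000,000,000,000 bytes
631,764,955,727,533,178.88 / 1,000,000,000,000 = 631,764.96 TB

631,764.96 TB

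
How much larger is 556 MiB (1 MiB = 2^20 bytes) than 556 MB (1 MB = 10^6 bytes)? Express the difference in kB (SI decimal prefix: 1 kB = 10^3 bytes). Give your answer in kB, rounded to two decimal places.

556 MiB = 556 × 1,048,576 = 583,008,256 bytes
556 MB = 556 × 1,000,000 = 556,000,000 bytes
difference = 27,008,256 bytes
27,008,256 / 1,000 = 27,008.26 kB

27,008.26 kB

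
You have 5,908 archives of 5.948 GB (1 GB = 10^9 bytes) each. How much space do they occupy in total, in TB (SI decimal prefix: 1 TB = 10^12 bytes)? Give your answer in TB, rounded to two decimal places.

Total = 5,908 × 5.948 GB = 35140.784 GB
= 35140.784 × 1,000,000,000 bytes = 35,140,784,000,000 bytes
1 TB = 1,000,000,000,000 bytes
35,140,784,000,000 / 1,000,000,000,000 = 35.14 TB

35.14 TB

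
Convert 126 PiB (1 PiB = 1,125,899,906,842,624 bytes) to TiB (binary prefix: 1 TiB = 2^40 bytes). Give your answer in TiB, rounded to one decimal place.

126 PiB = 126 × 2^50 bytes = 141,863,388,262,170,624 bytes
1 TiB = 2^40 bytes = 1,099,511,627,776 bytes
141,863,388,262,170,624 / 1,099,511,627,776 = 129,024.0 TiB

129,024.0 TiB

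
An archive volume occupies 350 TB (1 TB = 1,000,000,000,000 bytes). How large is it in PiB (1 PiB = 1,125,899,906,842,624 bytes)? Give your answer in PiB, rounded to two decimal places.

0.31 PiB

350 TB × 1,000,000,000,000 bytes/TB = 350,000,000,000,000 bytes
1 PiB = 2^50 bytes = 1,125,899,906,842,624 bytes
350,000,000,000,000 / 1,125,899,906,842,624 = 0.31 PiB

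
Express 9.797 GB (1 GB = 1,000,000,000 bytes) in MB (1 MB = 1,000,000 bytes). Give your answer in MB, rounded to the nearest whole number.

9.797 GB = 9.797 × 10^9 bytes = 9,797,000,000 bytes
1 MB = 10^6 bytes = 1,000,000 bytes
9,797,000,000 / 1,000,000 = 9,797 MB

9,797 MB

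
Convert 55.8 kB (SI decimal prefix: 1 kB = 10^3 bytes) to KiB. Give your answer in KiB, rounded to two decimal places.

55.8 kB × 1,000 bytes/kB = 55,800 bytes
1 KiB = 2^10 bytes = 1,024 bytes
55,800 / 1,024 = 54.49 KiB

54.49 KiB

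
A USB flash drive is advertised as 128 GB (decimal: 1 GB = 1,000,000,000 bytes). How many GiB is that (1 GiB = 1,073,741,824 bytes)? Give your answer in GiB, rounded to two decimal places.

119.21 GiB

128 GB × 1,000,000,000 bytes/GB = 128,000,000,000 bytes
1 GiB = 2^30 bytes = 1,073,741,824 bytes
128,000,000,000 / 1,073,741,824 = 119.21 GiB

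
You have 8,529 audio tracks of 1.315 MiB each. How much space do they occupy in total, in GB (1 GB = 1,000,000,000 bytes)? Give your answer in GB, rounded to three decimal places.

Total = 8,529 × 1.315 MiB = 11215.635 MiB
= 11215.635 × 1,048,576 bytes = 11,760,445,685.76 bytes
1 GB = 1,000,000,000 bytes
11,760,445,685.76 / 1,000,000,000 = 11.760 GB

11.760 GB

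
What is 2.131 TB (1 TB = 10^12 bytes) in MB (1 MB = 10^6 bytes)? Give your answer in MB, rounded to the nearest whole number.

2.131 TB = 2.131 × 10^12 bytes = 2,131,000,000,000 bytes
1 MB = 1,000,000 bytes
2,131,000,000,000 / 1,000,000 = 2,131,000 MB

2,131,000 MB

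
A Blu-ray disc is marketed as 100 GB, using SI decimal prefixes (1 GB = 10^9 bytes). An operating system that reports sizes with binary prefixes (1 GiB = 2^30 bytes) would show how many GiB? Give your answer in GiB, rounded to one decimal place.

93.1 GiB

100 GB × 1,000,000,000 bytes/GB = 100,000,000,000 bytes
1 GiB = 1,073,741,824 bytes
100,000,000,000 / 1,073,741,824 = 93.1 GiB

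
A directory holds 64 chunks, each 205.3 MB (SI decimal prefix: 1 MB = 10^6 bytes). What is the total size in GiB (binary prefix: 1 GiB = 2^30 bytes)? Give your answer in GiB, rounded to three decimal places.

12.237 GiB

Total = 64 × 205.3 MB = 13139.2 MB
= 13139.2 × 1,000,000 bytes = 13,139,200,000 bytes
1 GiB = 1,073,741,824 bytes
13,139,200,000 / 1,073,741,824 = 12.237 GiB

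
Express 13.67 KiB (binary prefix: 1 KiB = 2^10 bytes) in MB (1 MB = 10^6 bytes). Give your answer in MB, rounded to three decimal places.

13.67 KiB × 1,024 bytes/KiB = 13,998.08 bytes
1 MB = 10^6 bytes = 1,000,000 bytes
13,998.08 / 1,000,000 = 0.014 MB

0.014 MB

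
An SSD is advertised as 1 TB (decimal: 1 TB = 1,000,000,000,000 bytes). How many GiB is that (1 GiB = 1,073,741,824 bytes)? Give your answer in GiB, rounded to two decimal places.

931.32 GiB

1 TB × 1,000,000,000,000 bytes/TB = 1,000,000,000,000 bytes
1 GiB = 2^30 bytes = 1,073,741,824 bytes
1,000,000,000,000 / 1,073,741,824 = 931.32 GiB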